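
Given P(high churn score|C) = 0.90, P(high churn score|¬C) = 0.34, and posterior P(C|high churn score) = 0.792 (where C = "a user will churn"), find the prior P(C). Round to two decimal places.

P(C) = 0.59

In odds form, posterior odds = prior odds × likelihood ratio, so prior odds = posterior odds ÷ LR.
Posterior odds = 0.792/(1−0.792) = 3.8077. LR = 0.90/0.34 = 2.6471.
Prior odds = 3.8077/2.6471 = 1.4384, so P(C) = 1.4384/(1+1.4384) ≈ 0.59.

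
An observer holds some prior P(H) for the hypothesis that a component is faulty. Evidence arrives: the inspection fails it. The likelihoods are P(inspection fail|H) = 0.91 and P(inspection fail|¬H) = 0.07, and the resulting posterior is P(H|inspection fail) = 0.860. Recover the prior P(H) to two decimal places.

P(H) = 0.32

Bayes' rule in odds form gives O(H|E) = O(H)·[P(E|H)/P(E|¬H)], hence O(H) = O(H|E)/LR.
Posterior odds = 0.860/(1−0.860) = 6.1429. LR = 0.91/0.07 = 13.0000.
Prior odds = 6.1429/13.0000 = 0.4725, so P(H) = 0.4725/(1+0.4725) ≈ 0.32.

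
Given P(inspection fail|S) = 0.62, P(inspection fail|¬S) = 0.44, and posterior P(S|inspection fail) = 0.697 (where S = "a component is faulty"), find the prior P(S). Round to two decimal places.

In odds form, posterior odds = prior odds × likelihood ratio, so prior odds = posterior odds ÷ LR.
Posterior odds = 0.697/(1−0.697) = 2.3003. LR = 0.62/0.44 = 1.4091.
Prior odds = 2.3003/1.4091 = 1.6325, so P(S) = 1.6325/(1+1.6325) ≈ 0.62.

P(S) = 0.62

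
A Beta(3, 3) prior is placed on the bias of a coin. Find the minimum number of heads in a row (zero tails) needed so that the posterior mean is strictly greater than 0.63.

k = 3

After k heads and 0 tails the posterior is Beta(3+k, 3), with mean (3+k)/(3+3+k).
Set (3+k)/(6+k) > 0.63 and solve: k > (0.63·6 − 3)/(1 − 0.63) = 2.108.
The smallest integer exceeding 2.108 is 3, and checking k=3: (6)/(9) = 0.6667 > 0.63.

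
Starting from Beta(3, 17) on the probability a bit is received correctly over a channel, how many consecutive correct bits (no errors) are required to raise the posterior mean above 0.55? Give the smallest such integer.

After k correct bits and 0 errors the posterior is Beta(3+k, 17), with mean (3+k)/(3+17+k).
Set (3+k)/(20+k) > 0.55 and solve: k > (0.55·20 − 3)/(1 − 0.55) = 17.778.
The smallest integer exceeding 17.778 is 18, and checking k=18: (21)/(38) = 0.5526 > 0.55.

k = 18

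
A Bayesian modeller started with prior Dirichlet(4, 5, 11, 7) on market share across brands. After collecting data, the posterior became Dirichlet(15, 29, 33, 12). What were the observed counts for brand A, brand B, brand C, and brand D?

For a Dirichlet(α) prior with multinomial counts c, the posterior is Dirichlet(α + c) componentwise.
Counts are posterior − prior componentwise: 15−4=11, 29−5=24, 33−11=22, 12−7=5.

counts (11, 24, 22, 5)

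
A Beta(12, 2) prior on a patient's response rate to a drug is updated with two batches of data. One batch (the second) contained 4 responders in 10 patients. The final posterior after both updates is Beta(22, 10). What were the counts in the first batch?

Sequential conjugate updates are equivalent to a single update on the pooled data, so total successes = posterior α − prior α and total failures = posterior β − prior β.
Total across both batches: 22−12=10 responders, 10−2=8 non-responders.
Subtract the second batch: 10−4=6 responders and 8−6=2 non-responders.

6 responders and 2 non-responders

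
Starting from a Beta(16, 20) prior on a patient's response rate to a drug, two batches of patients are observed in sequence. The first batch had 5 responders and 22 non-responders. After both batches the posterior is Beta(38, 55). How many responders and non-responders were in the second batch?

Sequential conjugate updates are equivalent to a single update on the pooled data, so total successes = posterior α − prior α and total failures = posterior β − prior β.
Total across both batches: 38−16=22 responders, 55−20=35 non-responders.
Subtract the first batch: 22−5=17 responders and 35−22=13 non-responders.

17 responders and 13 non-responders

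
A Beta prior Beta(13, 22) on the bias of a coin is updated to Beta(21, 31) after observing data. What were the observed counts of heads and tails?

8 heads and 9 tails

A Beta(a, b) prior with s successes and f failures in binomial data gives a Beta(a+s, b+f) posterior.
So s = 21 − 13 = 8 and f = 31 − 22 = 9.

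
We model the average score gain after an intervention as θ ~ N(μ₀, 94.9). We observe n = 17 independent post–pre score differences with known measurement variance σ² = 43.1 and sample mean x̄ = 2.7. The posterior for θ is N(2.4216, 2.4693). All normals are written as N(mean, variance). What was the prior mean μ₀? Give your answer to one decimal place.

With known observation variance, the Normal–Normal posterior has precision τ_n = τ₀ + n/σ² and mean μ_n = (τ₀μ₀ + (n/σ²)x̄)/τ_n.
Here τ₀ = 1/94.9 = 0.010537 and τ_data = 17/43.1 = 0.394432, so τ_n = 0.404969.
Rearranging for μ₀: μ₀ = (μ_n·τ_n − τ_data·x̄)/τ₀ = (2.4216·0.404969 − 0.394432·2.7) / 0.010537 = -0.084293/0.010537 ≈ -8.0.

μ₀ = -8.0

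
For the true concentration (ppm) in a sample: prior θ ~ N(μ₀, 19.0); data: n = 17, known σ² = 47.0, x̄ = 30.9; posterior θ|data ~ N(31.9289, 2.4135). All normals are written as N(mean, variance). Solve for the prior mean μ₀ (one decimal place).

μ₀ = 39.0

With known observation variance, the Normal–Normal posterior has precision τ_n = τ₀ + n/σ² and mean μ_n = (τ₀μ₀ + (n/σ²)x̄)/τ_n.
Here τ₀ = 1/19.0 = 0.052632 and τ_data = 17/47.0 = 0.361702, so τ_n = 0.414334.
Rearranging for μ₀: μ₀ = (μ_n·τ_n − τ_data·x̄)/τ₀ = (31.9289·0.414334 − 0.361702·30.9) / 0.052632 = 2.052637/0.052632 ≈ 39.0.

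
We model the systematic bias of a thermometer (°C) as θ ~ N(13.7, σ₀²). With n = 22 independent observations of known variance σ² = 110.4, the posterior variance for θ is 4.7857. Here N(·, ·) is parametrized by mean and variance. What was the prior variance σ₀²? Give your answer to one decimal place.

For the Normal–Normal model with known σ², precisions add: τ_n = τ₀ + n/σ².
So 1/σ₀² = 1/4.7857 − 22/110.4 = 0.208956 − 0.199275 = 0.009681.
Hence σ₀² = 1/0.009681 ≈ 103.3.

σ₀² = 103.3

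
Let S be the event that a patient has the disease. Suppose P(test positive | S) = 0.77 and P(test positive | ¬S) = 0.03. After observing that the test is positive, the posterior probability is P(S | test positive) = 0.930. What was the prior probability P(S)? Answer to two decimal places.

P(S) = 0.34

Bayes' rule in odds form gives O(S|E) = O(S)·[P(E|S)/P(E|¬S)], hence O(S) = O(S|E)/LR.
Posterior odds = 0.930/(1−0.930) = 13.2857. LR = 0.77/0.03 = 25.6667.
Prior odds = 13.2857/25.6667 = 0.5176, so P(S) = 0.5176/(1+0.5176) ≈ 0.34.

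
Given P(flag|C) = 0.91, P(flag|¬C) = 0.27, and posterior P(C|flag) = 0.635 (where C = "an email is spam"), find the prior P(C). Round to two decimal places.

P(C) = 0.34

Bayes' rule in odds form gives O(C|E) = O(C)·[P(E|C)/P(E|¬C)], hence O(C) = O(C|E)/LR.
Posterior odds = 0.635/(1−0.635) = 1.7397. LR = 0.91/0.27 = 3.3704.
Prior odds = 1.7397/3.3704 = 0.5162, so P(C) = 0.5162/(1+0.5162) ≈ 0.34.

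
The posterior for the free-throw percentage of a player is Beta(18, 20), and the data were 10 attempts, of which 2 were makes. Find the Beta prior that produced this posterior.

Beta is conjugate to the binomial likelihood: posterior = Beta(a+s, b+f).
So a = 18 − 2 = 16 and b = 20 − 8 = 12.

Beta(16, 12)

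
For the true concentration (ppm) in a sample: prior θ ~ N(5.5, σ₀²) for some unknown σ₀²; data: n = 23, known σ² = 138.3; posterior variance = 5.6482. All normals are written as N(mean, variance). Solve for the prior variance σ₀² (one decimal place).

σ₀² = 93.1

For the Normal–Normal model with known σ², precisions add: τ_n = τ₀ + n/σ².
So 1/σ₀² = 1/5.6482 − 23/138.3 = 0.177048 − 0.166305 = 0.010743.
Hence σ₀² = 1/0.010743 ≈ 93.1.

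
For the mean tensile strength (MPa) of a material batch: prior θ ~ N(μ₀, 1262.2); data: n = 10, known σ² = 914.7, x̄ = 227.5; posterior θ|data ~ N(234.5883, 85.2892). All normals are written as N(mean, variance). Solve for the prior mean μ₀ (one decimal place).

μ₀ = 332.4

With known observation variance, the Normal–Normal posterior has precision τ_n = τ₀ + n/σ² and mean μ_n = (τ₀μ₀ + (n/σ²)x̄)/τ_n.
Here τ₀ = 1/1262.2 = 0.000792 and τ_data = 10/914.7 = 0.010933, so τ_n = 0.011725.
Rearranging for μ₀: μ₀ = (μ_n·τ_n − τ_data·x̄)/τ₀ = (234.5883·0.011725 − 0.010933·227.5) / 0.000792 = 0.263290/0.000792 ≈ 332.4.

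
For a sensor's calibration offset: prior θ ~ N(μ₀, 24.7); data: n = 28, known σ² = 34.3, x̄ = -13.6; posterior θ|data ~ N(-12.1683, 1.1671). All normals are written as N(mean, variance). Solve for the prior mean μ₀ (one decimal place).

With known observation variance, the Normal–Normal posterior has precision τ_n = τ₀ + n/σ² and mean μ_n = (τ₀μ₀ + (n/σ²)x̄)/τ_n.
Here τ₀ = 1/24.7 = 0.040486 and τ_data = 28/34.3 = 0.816327, so τ_n = 0.856813.
Rearranging for μ₀: μ₀ = (μ_n·τ_n − τ_data·x̄)/τ₀ = (-12.1683·0.856813 − 0.816327·-13.6) / 0.040486 = 0.676090/0.040486 ≈ 16.7.

μ₀ = 16.7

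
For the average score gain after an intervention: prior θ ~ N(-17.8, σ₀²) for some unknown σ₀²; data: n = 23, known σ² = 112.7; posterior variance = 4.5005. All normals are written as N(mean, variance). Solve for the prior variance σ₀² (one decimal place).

σ₀² = 55.2

Posterior precision equals prior precision plus data precision: 1/σ_n² = 1/σ₀² + n/σ².
So 1/σ₀² = 1/4.5005 − 23/112.7 = 0.222198 − 0.204082 = 0.018116.
Hence σ₀² = 1/0.018116 ≈ 55.2.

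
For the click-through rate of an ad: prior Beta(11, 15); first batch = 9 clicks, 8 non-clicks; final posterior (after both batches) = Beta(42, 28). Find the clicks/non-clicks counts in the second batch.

Because Beta–binomial updating is additive in the counts, the combined data contributed (α_post−α_prior, β_post−β_prior) successes and failures.
Total across both batches: 42−11=31 clicks, 28−15=13 non-clicks.
Subtract the first batch: 31−9=22 clicks and 13−8=5 non-clicks.

22 clicks and 5 non-clicks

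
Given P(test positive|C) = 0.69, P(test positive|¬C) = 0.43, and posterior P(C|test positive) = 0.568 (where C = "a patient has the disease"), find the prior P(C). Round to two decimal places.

Bayes' rule in odds form gives O(C|E) = O(C)·[P(E|C)/P(E|¬C)], hence O(C) = O(C|E)/LR.
Posterior odds = 0.568/(1−0.568) = 1.3148. LR = 0.69/0.43 = 1.6047.
Prior odds = 1.3148/1.6047 = 0.8193, so P(C) = 0.8193/(1+0.8193) ≈ 0.45.

P(C) = 0.45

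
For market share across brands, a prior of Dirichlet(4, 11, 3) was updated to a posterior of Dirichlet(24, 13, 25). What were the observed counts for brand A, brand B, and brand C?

For a Dirichlet(α) prior with multinomial counts c, the posterior is Dirichlet(α + c) componentwise.
Counts are posterior − prior componentwise: 24−4=20, 13−11=2, 25−3=22.

counts (20, 2, 22)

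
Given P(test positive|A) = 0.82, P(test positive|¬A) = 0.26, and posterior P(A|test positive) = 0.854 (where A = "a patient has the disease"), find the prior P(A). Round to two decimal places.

Bayes' rule in odds form gives O(A|E) = O(A)·[P(E|A)/P(E|¬A)], hence O(A) = O(A|E)/LR.
Posterior odds = 0.854/(1−0.854) = 5.8493. LR = 0.82/0.26 = 3.1538.
Prior odds = 5.8493/3.1538 = 1.8547, so P(A) = 1.8547/(1+1.8547) ≈ 0.65.

P(A) = 0.65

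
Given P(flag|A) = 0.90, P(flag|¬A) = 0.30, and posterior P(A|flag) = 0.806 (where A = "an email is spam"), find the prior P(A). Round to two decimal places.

In odds form, posterior odds = prior odds × likelihood ratio, so prior odds = posterior odds ÷ LR.
Posterior odds = 0.806/(1−0.806) = 4.1546. LR = 0.90/0.30 = 3.0000.
Prior odds = 4.1546/3.0000 = 1.3849, so P(A) = 1.3849/(1+1.3849) ≈ 0.58.

P(A) = 0.58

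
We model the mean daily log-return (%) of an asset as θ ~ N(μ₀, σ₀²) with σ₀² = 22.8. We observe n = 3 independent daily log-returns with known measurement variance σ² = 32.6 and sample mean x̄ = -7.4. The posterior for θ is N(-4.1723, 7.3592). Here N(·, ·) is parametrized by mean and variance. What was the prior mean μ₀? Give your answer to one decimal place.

With known observation variance, the Normal–Normal posterior has precision τ_n = τ₀ + n/σ² and mean μ_n = (τ₀μ₀ + (n/σ²)x̄)/τ_n.
Here τ₀ = 1/22.8 = 0.043860 and τ_data = 3/32.6 = 0.092025, so τ_n = 0.135885.
Rearranging for μ₀: μ₀ = (μ_n·τ_n − τ_data·x̄)/τ₀ = (-4.1723·0.135885 − 0.092025·-7.4) / 0.043860 = 0.114032/0.043860 ≈ 2.6.

μ₀ = 2.6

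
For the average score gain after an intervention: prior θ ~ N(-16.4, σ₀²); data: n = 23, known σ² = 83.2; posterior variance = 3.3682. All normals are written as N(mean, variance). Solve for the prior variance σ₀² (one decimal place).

σ₀² = 48.9

For the Normal–Normal model with known σ², precisions add: τ_n = τ₀ + n/σ².
So 1/σ₀² = 1/3.3682 − 23/83.2 = 0.296894 − 0.276442 = 0.020452.
Hence σ₀² = 1/0.020452 ≈ 48.9.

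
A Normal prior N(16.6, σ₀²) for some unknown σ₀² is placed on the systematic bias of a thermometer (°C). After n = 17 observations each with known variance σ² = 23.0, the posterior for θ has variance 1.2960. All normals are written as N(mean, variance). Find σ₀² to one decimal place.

For the Normal–Normal model with known σ², precisions add: τ_n = τ₀ + n/σ².
So 1/σ₀² = 1/1.2960 − 17/23.0 = 0.771605 − 0.739130 = 0.032475.
Hence σ₀² = 1/0.032475 ≈ 30.8.

σ₀² = 30.8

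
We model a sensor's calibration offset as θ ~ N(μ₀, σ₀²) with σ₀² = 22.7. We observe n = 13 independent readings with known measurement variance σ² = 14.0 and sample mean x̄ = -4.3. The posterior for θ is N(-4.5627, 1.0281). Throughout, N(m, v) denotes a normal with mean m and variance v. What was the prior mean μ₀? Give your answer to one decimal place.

With known observation variance, the Normal–Normal posterior has precision τ_n = τ₀ + n/σ² and mean μ_n = (τ₀μ₀ + (n/σ²)x̄)/τ_n.
Here τ₀ = 1/22.7 = 0.044053 and τ_data = 13/14.0 = 0.928571, so τ_n = 0.972624.
Rearranging for μ₀: μ₀ = (μ_n·τ_n − τ_data·x̄)/τ₀ = (-4.5627·0.972624 − 0.928571·-4.3) / 0.044053 = -0.444936/0.044053 ≈ -10.1.

μ₀ = -10.1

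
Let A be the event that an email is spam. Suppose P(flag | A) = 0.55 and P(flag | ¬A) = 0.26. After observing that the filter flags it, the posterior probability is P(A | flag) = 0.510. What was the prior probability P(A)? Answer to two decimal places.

Bayes' rule in odds form gives O(A|E) = O(A)·[P(E|A)/P(E|¬A)], hence O(A) = O(A|E)/LR.
Posterior odds = 0.510/(1−0.510) = 1.0408. LR = 0.55/0.26 = 2.1154.
Prior odds = 1.0408/2.1154 = 0.4920, so P(A) = 0.4920/(1+0.4920) ≈ 0.33.

P(A) = 0.33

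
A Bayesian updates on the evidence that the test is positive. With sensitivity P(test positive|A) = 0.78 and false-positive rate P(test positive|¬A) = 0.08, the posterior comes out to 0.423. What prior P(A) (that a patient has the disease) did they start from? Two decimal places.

In odds form, posterior odds = prior odds × likelihood ratio, so prior odds = posterior odds ÷ LR.
Posterior odds = 0.423/(1−0.423) = 0.7331. LR = 0.78/0.08 = 9.7500.
Prior odds = 0.7331/9.7500 = 0.0752, so P(A) = 0.0752/(1+0.0752) ≈ 0.07.

P(A) = 0.07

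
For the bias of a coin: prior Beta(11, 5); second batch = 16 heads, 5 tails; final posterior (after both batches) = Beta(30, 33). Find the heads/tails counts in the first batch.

Because Beta–binomial updating is additive in the counts, the combined data contributed (α_post−α_prior, β_post−β_prior) successes and failures.
Total across both batches: 30−11=19 heads, 33−5=28 tails.
Subtract the second batch: 19−16=3 heads and 28−5=23 tails.

3 heads and 23 tails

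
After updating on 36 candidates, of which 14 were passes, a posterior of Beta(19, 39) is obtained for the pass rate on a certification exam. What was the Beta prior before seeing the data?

Beta(5, 17)

Under Beta–binomial conjugacy the posterior parameters are (a+s, b+f).
Subtract the data counts: 19−14=5, 39−22=17.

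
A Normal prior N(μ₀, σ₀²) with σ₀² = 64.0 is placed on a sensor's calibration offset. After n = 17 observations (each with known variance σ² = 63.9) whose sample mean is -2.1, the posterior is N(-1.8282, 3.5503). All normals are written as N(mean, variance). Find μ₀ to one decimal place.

The posterior mean is a precision-weighted average: μ_n = (τ₀μ₀ + τ_data·x̄)/(τ₀+τ_data), with τ₀=1/σ₀² and τ_data=n/σ².
Here τ₀ = 1/64.0 = 0.015625 and τ_data = 17/63.9 = 0.266041, so τ_n = 0.281666.
Rearranging for μ₀: μ₀ = (μ_n·τ_n − τ_data·x̄)/τ₀ = (-1.8282·0.281666 − 0.266041·-2.1) / 0.015625 = 0.043744/0.015625 ≈ 2.8.

μ₀ = 2.8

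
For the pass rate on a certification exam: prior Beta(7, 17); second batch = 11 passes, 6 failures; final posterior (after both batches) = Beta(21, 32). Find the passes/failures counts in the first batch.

3 passes and 9 failures

Because Beta–binomial updating is additive in the counts, the combined data contributed (α_post−α_prior, β_post−β_prior) successes and failures.
Total across both batches: 21−7=14 passes, 32−17=15 failures.
Subtract the second batch: 14−11=3 passes and 15−6=9 failures.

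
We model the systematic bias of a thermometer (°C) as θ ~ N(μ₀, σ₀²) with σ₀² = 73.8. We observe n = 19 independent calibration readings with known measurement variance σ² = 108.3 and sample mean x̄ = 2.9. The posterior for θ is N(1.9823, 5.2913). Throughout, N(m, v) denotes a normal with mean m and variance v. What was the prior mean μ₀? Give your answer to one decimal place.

μ₀ = -9.9

With known observation variance, the Normal–Normal posterior has precision τ_n = τ₀ + n/σ² and mean μ_n = (τ₀μ₀ + (n/σ²)x̄)/τ_n.
Here τ₀ = 1/73.8 = 0.013550 and τ_data = 19/108.3 = 0.175439, so τ_n = 0.188989.
Rearranging for μ₀: μ₀ = (μ_n·τ_n − τ_data·x̄)/τ₀ = (1.9823·0.188989 − 0.175439·2.9) / 0.013550 = -0.134140/0.013550 ≈ -9.9.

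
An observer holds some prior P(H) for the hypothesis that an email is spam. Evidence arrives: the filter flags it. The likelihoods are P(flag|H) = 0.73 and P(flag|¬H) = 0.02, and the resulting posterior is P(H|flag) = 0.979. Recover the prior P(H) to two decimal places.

In odds form, posterior odds = prior odds × likelihood ratio, so prior odds = posterior odds ÷ LR.
Posterior odds = 0.979/(1−0.979) = 46.6190. LR = 0.73/0.02 = 36.5000.
Prior odds = 46.6190/36.5000 = 1.2772, so P(H) = 1.2772/(1+1.2772) ≈ 0.56.

P(H) = 0.56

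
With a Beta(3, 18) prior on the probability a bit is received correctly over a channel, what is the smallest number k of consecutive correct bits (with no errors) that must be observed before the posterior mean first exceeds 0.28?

After k correct bits and 0 errors the posterior is Beta(3+k, 18), with mean (3+k)/(3+18+k).
Set (3+k)/(21+k) > 0.28 and solve: k > (0.28·21 − 3)/(1 − 0.28) = 4.000.
The smallest integer exceeding 4.000 is 5.

k = 5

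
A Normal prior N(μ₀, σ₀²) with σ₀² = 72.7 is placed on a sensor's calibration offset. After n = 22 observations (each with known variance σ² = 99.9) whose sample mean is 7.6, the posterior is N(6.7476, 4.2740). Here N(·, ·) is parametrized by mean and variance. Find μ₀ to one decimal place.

μ₀ = -6.9

With known observation variance, the Normal–Normal posterior has precision τ_n = τ₀ + n/σ² and mean μ_n = (τ₀μ₀ + (n/σ²)x̄)/τ_n.
Here τ₀ = 1/72.7 = 0.013755 and τ_data = 22/99.9 = 0.220220, so τ_n = 0.233975.
Rearranging for μ₀: μ₀ = (μ_n·τ_n − τ_data·x̄)/τ₀ = (6.7476·0.233975 − 0.220220·7.6) / 0.013755 = -0.094902/0.013755 ≈ -6.9.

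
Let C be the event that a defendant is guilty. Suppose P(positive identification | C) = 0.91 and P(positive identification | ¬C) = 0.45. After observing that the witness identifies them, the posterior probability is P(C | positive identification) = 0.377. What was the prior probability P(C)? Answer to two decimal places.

In odds form, posterior odds = prior odds × likelihood ratio, so prior odds = posterior odds ÷ LR.
Posterior odds = 0.377/(1−0.377) = 0.6051. LR = 0.91/0.45 = 2.0222.
Prior odds = 0.6051/2.0222 = 0.2992, so P(C) = 0.2992/(1+0.2992) ≈ 0.23.

P(C) = 0.23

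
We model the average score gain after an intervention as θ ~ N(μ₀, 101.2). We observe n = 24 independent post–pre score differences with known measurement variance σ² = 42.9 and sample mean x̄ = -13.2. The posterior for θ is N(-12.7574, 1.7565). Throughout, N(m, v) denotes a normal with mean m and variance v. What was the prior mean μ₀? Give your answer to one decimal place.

μ₀ = 12.3

The posterior mean is a precision-weighted average: μ_n = (τ₀μ₀ + τ_data·x̄)/(τ₀+τ_data), with τ₀=1/σ₀² and τ_data=n/σ².
Here τ₀ = 1/101.2 = 0.009881 and τ_data = 24/42.9 = 0.559441, so τ_n = 0.569322.
Rearranging for μ₀: μ₀ = (μ_n·τ_n − τ_data·x̄)/τ₀ = (-12.7574·0.569322 − 0.559441·-13.2) / 0.009881 = 0.121553/0.009881 ≈ 12.3.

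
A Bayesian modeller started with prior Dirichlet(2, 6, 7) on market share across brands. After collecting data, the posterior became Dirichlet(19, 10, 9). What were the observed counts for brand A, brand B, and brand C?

counts (17, 4, 2)

For a Dirichlet(α) prior with multinomial counts c, the posterior is Dirichlet(α + c) componentwise.
Counts are posterior − prior componentwise: 19−2=17, 10−6=4, 9−7=2.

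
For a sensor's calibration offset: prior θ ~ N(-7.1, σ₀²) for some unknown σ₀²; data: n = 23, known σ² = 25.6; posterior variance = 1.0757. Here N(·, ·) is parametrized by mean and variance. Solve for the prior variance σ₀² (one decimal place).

For the Normal–Normal model with known σ², precisions add: τ_n = τ₀ + n/σ².
So 1/σ₀² = 1/1.0757 − 23/25.6 = 0.929627 − 0.898438 = 0.031189.
Hence σ₀² = 1/0.031189 ≈ 32.1.

σ₀² = 32.1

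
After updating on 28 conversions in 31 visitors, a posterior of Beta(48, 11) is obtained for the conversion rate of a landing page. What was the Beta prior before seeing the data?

Beta(20, 8)

Beta is conjugate to the binomial likelihood: posterior = Beta(α+s, β+f).
So α = 48 − 28 = 20 and β = 11 − 3 = 8.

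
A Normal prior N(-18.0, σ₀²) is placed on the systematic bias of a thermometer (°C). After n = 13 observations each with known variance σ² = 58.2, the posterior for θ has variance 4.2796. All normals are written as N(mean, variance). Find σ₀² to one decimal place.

Posterior precision equals prior precision plus data precision: 1/σ_n² = 1/σ₀² + n/σ².
So 1/σ₀² = 1/4.2796 − 13/58.2 = 0.233667 − 0.223368 = 0.010299.
Hence σ₀² = 1/0.010299 ≈ 97.1.

σ₀² = 97.1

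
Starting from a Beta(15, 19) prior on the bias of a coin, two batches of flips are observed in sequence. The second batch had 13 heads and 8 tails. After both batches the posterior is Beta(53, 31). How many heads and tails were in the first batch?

25 heads and 4 tails

Because Beta–binomial updating is additive in the counts, the combined data contributed (α_post−α_prior, β_post−β_prior) successes and failures.
Total across both batches: 53−15=38 heads, 31−19=12 tails.
Subtract the second batch: 38−13=25 heads and 12−8=4 tails.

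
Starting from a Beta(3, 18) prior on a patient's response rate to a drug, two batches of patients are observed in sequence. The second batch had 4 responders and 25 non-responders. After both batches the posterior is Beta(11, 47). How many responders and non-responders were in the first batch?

4 responders and 4 non-responders

Sequential conjugate updates are equivalent to a single update on the pooled data, so total successes = posterior α − prior α and total failures = posterior β − prior β.
Total across both batches: 11−3=8 responders, 47−18=29 non-responders.
Subtract the second batch: 8−4=4 responders and 29−25=4 non-responders.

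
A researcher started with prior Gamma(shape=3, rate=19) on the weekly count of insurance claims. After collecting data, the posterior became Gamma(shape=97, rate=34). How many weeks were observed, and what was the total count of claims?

A Gamma(α, β) prior (rate parametrization) on a Poisson rate with n observations summing to S gives posterior Gamma(α+S, β+n).
Matching: Σxᵢ = 97 − 3 = 94 and n = 34 − 19 = 15.

n = 15 weeks with total 94 claims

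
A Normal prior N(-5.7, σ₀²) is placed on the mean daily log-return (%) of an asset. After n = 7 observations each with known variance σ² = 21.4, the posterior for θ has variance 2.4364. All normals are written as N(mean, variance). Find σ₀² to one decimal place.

Posterior precision equals prior precision plus data precision: 1/σ_n² = 1/σ₀² + n/σ².
So 1/σ₀² = 1/2.4364 − 7/21.4 = 0.410442 − 0.327103 = 0.083339.
Hence σ₀² = 1/0.083339 ≈ 12.0.

σ₀² = 12.0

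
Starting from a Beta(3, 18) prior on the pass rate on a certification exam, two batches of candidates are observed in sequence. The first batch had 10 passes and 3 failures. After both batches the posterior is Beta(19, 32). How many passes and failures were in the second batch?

Sequential conjugate updates are equivalent to a single update on the pooled data, so total successes = posterior α − prior α and total failures = posterior β − prior β.
Total across both batches: 19−3=16 passes, 32−18=14 failures.
Subtract the first batch: 16−10=6 passes and 14−3=11 failures.

6 passes and 11 failures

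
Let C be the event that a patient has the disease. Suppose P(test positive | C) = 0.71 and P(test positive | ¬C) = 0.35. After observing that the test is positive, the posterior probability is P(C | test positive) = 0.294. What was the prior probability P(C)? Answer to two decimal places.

P(C) = 0.17

In odds form, posterior odds = prior odds × likelihood ratio, so prior odds = posterior odds ÷ LR.
Posterior odds = 0.294/(1−0.294) = 0.4164. LR = 0.71/0.35 = 2.0286.
Prior odds = 0.4164/2.0286 = 0.2053, so P(C) = 0.2053/(1+0.2053) ≈ 0.17.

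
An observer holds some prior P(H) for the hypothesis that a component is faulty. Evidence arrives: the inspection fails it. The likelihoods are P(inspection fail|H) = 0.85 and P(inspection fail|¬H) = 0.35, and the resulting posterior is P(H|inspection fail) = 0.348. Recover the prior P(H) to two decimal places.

P(H) = 0.18

In odds form, posterior odds = prior odds × likelihood ratio, so prior odds = posterior odds ÷ LR.
Posterior odds = 0.348/(1−0.348) = 0.5337. LR = 0.85/0.35 = 2.4286.
Prior odds = 0.5337/2.4286 = 0.2198, so P(H) = 0.2198/(1+0.2198) ≈ 0.18.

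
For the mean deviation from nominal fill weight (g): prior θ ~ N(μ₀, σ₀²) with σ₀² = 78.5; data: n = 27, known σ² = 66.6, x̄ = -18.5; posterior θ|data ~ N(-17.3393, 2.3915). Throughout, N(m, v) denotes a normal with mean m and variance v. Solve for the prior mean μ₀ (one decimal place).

With known observation variance, the Normal–Normal posterior has precision τ_n = τ₀ + n/σ² and mean μ_n = (τ₀μ₀ + (n/σ²)x̄)/τ_n.
Here τ₀ = 1/78.5 = 0.012739 and τ_data = 27/66.6 = 0.405405, so τ_n = 0.418144.
Rearranging for μ₀: μ₀ = (μ_n·τ_n − τ_data·x̄)/τ₀ = (-17.3393·0.418144 − 0.405405·-18.5) / 0.012739 = 0.249668/0.012739 ≈ 19.6.

μ₀ = 19.6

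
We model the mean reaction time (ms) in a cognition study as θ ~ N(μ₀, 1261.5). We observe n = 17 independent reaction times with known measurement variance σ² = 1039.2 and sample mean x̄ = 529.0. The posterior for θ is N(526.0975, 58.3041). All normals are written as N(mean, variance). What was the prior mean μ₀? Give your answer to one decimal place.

μ₀ = 466.2

The posterior mean is a precision-weighted average: μ_n = (τ₀μ₀ + τ_data·x̄)/(τ₀+τ_data), with τ₀=1/σ₀² and τ_data=n/σ².
Here τ₀ = 1/1261.5 = 0.000793 and τ_data = 17/1039.2 = 0.016359, so τ_n = 0.017152.
Rearranging for μ₀: μ₀ = (μ_n·τ_n − τ_data·x̄)/τ₀ = (526.0975·0.017152 − 0.016359·529.0) / 0.000793 = 0.369713/0.000793 ≈ 466.2.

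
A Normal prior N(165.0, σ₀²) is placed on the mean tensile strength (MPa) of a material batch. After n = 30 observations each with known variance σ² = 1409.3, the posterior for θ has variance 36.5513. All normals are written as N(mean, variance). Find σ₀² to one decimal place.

For the Normal–Normal model with known σ², precisions add: τ_n = τ₀ + n/σ².
So 1/σ₀² = 1/36.5513 − 30/1409.3 = 0.027359 − 0.021287 = 0.006072.
Hence σ₀² = 1/0.006072 ≈ 164.7.

σ₀² = 164.7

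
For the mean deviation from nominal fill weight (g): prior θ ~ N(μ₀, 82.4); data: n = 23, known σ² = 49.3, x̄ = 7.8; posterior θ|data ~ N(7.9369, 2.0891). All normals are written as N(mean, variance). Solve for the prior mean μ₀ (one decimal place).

With known observation variance, the Normal–Normal posterior has precision τ_n = τ₀ + n/σ² and mean μ_n = (τ₀μ₀ + (n/σ²)x̄)/τ_n.
Here τ₀ = 1/82.4 = 0.012136 and τ_data = 23/49.3 = 0.466531, so τ_n = 0.478667.
Rearranging for μ₀: μ₀ = (μ_n·τ_n − τ_data·x̄)/τ₀ = (7.9369·0.478667 − 0.466531·7.8) / 0.012136 = 0.160190/0.012136 ≈ 13.2.

μ₀ = 13.2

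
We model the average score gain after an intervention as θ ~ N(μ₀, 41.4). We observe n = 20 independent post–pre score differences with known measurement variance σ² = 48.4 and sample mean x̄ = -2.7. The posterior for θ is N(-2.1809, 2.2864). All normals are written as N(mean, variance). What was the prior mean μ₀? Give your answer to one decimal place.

With known observation variance, the Normal–Normal posterior has precision τ_n = τ₀ + n/σ² and mean μ_n = (τ₀μ₀ + (n/σ²)x̄)/τ_n.
Here τ₀ = 1/41.4 = 0.024155 and τ_data = 20/48.4 = 0.413223, so τ_n = 0.437378.
Rearranging for μ₀: μ₀ = (μ_n·τ_n − τ_data·x̄)/τ₀ = (-2.1809·0.437378 − 0.413223·-2.7) / 0.024155 = 0.161824/0.024155 ≈ 6.7.

μ₀ = 6.7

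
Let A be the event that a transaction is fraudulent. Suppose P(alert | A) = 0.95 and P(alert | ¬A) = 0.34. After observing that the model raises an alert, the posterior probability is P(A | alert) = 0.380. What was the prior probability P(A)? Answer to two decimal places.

P(A) = 0.18

Bayes' rule in odds form gives O(A|E) = O(A)·[P(E|A)/P(E|¬A)], hence O(A) = O(A|E)/LR.
Posterior odds = 0.380/(1−0.380) = 0.6129. LR = 0.95/0.34 = 2.7941.
Prior odds = 0.6129/2.7941 = 0.2194, so P(A) = 0.2194/(1+0.2194) ≈ 0.18.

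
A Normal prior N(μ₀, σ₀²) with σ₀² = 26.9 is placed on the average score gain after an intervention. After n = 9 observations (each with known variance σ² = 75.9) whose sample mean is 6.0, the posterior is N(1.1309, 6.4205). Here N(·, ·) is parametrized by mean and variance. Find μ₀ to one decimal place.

μ₀ = -14.4

The posterior mean is a precision-weighted average: μ_n = (τ₀μ₀ + τ_data·x̄)/(τ₀+τ_data), with τ₀=1/σ₀² and τ_data=n/σ².
Here τ₀ = 1/26.9 = 0.037175 and τ_data = 9/75.9 = 0.118577, so τ_n = 0.155752.
Rearranging for μ₀: μ₀ = (μ_n·τ_n − τ_data·x̄)/τ₀ = (1.1309·0.155752 − 0.118577·6.0) / 0.037175 = -0.535322/0.037175 ≈ -14.4.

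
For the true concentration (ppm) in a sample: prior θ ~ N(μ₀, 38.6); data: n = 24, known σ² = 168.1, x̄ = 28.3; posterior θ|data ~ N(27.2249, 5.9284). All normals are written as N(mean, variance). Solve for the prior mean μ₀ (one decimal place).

μ₀ = 21.3

With known observation variance, the Normal–Normal posterior has precision τ_n = τ₀ + n/σ² and mean μ_n = (τ₀μ₀ + (n/σ²)x̄)/τ_n.
Here τ₀ = 1/38.6 = 0.025907 and τ_data = 24/168.1 = 0.142772, so τ_n = 0.168679.
Rearranging for μ₀: μ₀ = (μ_n·τ_n − τ_data·x̄)/τ₀ = (27.2249·0.168679 − 0.142772·28.3) / 0.025907 = 0.551821/0.025907 ≈ 21.3.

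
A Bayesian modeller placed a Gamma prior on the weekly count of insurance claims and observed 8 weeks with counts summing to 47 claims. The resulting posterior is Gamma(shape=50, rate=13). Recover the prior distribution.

Gamma–Poisson conjugacy: posterior shape = α + Σxᵢ, posterior rate = β + n.
So α = 50 − 47 = 3 and β = 13 − 8 = 5.

Gamma(shape=3, rate=5)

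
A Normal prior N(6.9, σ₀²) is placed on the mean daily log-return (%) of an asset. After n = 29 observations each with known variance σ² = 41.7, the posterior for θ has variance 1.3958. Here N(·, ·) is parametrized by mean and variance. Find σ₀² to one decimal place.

Posterior precision equals prior precision plus data precision: 1/σ_n² = 1/σ₀² + n/σ².
So 1/σ₀² = 1/1.3958 − 29/41.7 = 0.716435 − 0.695444 = 0.020991.
Hence σ₀² = 1/0.020991 ≈ 47.6.

σ₀² = 47.6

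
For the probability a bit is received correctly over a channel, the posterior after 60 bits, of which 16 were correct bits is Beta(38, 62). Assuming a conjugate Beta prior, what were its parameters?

Beta(22, 18)

Under Beta–binomial conjugacy the posterior parameters are (α+s, β+f).
Subtract the data counts: 38−16=22, 62−44=18.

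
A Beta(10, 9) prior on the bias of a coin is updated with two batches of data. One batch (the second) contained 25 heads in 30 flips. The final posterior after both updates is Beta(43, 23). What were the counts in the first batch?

8 heads and 9 tails

Sequential conjugate updates are equivalent to a single update on the pooled data, so total successes = posterior α − prior α and total failures = posterior β − prior β.
Total across both batches: 43−10=33 heads, 23−9=14 tails.
Subtract the second batch: 33−25=8 heads and 14−5=9 tails.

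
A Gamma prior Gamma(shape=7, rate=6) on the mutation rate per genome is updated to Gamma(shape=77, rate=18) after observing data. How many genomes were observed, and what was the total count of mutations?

A Gamma(α, β) prior (rate parametrization) on a Poisson rate with n observations summing to S gives posterior Gamma(α+S, β+n).
Matching: Σxᵢ = 77 − 7 = 70 and n = 18 − 6 = 12.

n = 12 genomes with total 70 mutations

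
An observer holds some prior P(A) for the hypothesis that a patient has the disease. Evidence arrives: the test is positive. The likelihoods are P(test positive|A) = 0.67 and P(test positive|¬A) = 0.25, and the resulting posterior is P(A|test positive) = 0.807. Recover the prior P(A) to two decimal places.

P(A) = 0.61

In odds form, posterior odds = prior odds × likelihood ratio, so prior odds = posterior odds ÷ LR.
Posterior odds = 0.807/(1−0.807) = 4.1813. LR = 0.67/0.25 = 2.6800.
Prior odds = 4.1813/2.6800 = 1.5602, so P(A) = 1.5602/(1+1.5602) ≈ 0.61.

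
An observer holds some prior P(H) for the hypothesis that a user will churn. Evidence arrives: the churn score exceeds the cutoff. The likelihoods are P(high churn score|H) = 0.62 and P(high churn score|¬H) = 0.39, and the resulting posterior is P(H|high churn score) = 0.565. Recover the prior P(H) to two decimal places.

P(H) = 0.45

Bayes' rule in odds form gives O(H|E) = O(H)·[P(E|H)/P(E|¬H)], hence O(H) = O(H|E)/LR.
Posterior odds = 0.565/(1−0.565) = 1.2989. LR = 0.62/0.39 = 1.5897.
Prior odds = 1.2989/1.5897 = 0.8171, so P(H) = 0.8171/(1+0.8171) ≈ 0.45.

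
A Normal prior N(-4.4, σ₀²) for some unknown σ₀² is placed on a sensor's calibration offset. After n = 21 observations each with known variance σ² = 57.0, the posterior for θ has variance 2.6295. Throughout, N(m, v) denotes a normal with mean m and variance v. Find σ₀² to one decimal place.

σ₀² = 84.2

Posterior precision equals prior precision plus data precision: 1/σ_n² = 1/σ₀² + n/σ².
So 1/σ₀² = 1/2.6295 − 21/57.0 = 0.380300 − 0.368421 = 0.011879.
Hence σ₀² = 1/0.011879 ≈ 84.2.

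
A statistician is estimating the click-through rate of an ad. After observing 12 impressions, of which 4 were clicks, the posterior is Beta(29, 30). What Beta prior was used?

Under Beta–binomial conjugacy the posterior parameters are (a+s, b+f).
So a = 29 − 4 = 25 and b = 30 − 8 = 22.

Beta(25, 22)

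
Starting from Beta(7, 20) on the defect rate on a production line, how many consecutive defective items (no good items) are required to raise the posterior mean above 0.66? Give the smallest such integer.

k = 32

After k defective items and 0 good items the posterior is Beta(7+k, 20), with mean (7+k)/(7+20+k).
Set (7+k)/(27+k) > 0.66 and solve: k > (0.66·27 − 7)/(1 − 0.66) = 31.824.
The smallest integer exceeding 31.824 is 32, and checking k=32: (39)/(59) = 0.6610 > 0.66.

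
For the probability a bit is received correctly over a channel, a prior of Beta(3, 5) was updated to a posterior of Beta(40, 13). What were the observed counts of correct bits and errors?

A Beta(a, b) prior with s successes and f failures in binomial data gives a Beta(a+s, b+f) posterior.
Match parameters: s=40−3=37, f=13−5=8.

37 correct bits and 8 errors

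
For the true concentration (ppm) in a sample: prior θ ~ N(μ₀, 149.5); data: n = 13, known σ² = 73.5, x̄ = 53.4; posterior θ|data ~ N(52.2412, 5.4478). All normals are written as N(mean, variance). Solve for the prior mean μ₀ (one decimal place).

With known observation variance, the Normal–Normal posterior has precision τ_n = τ₀ + n/σ² and mean μ_n = (τ₀μ₀ + (n/σ²)x̄)/τ_n.
Here τ₀ = 1/149.5 = 0.006689 and τ_data = 13/73.5 = 0.176871, so τ_n = 0.183560.
Rearranging for μ₀: μ₀ = (μ_n·τ_n − τ_data·x̄)/τ₀ = (52.2412·0.183560 − 0.176871·53.4) / 0.006689 = 0.144483/0.006689 ≈ 21.6.

μ₀ = 21.6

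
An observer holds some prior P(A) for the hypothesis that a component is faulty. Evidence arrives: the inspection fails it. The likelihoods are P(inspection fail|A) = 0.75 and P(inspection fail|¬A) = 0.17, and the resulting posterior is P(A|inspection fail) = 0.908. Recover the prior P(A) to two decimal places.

Bayes' rule in odds form gives O(A|E) = O(A)·[P(E|A)/P(E|¬A)], hence O(A) = O(A|E)/LR.
Posterior odds = 0.908/(1−0.908) = 9.8696. LR = 0.75/0.17 = 4.4118.
Prior odds = 9.8696/4.4118 = 2.2371, so P(A) = 2.2371/(1+2.2371) ≈ 0.69.

P(A) = 0.69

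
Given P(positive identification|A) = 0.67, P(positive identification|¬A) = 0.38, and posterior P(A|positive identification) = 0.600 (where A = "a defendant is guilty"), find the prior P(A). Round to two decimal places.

Bayes' rule in odds form gives O(A|E) = O(A)·[P(E|A)/P(E|¬A)], hence O(A) = O(A|E)/LR.
Posterior odds = 0.600/(1−0.600) = 1.5000. LR = 0.67/0.38 = 1.7632.
Prior odds = 1.5000/1.7632 = 0.8507, so P(A) = 0.8507/(1+0.8507) ≈ 0.46.

P(A) = 0.46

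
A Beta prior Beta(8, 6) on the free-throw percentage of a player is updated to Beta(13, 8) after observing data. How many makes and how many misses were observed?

Under Beta–binomial conjugacy the posterior parameters are (α+s, β+f).
So s = 13 − 8 = 5 and f = 8 − 6 = 2.

5 makes and 2 misses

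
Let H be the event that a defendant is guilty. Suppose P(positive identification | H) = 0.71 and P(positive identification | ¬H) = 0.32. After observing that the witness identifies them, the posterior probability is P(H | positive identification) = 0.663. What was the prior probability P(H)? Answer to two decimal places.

P(H) = 0.47

In odds form, posterior odds = prior odds × likelihood ratio, so prior odds = posterior odds ÷ LR.
Posterior odds = 0.663/(1−0.663) = 1.9674. LR = 0.71/0.32 = 2.2188.
Prior odds = 1.9674/2.2188 = 0.8867, so P(H) = 0.8867/(1+0.8867) ≈ 0.47.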